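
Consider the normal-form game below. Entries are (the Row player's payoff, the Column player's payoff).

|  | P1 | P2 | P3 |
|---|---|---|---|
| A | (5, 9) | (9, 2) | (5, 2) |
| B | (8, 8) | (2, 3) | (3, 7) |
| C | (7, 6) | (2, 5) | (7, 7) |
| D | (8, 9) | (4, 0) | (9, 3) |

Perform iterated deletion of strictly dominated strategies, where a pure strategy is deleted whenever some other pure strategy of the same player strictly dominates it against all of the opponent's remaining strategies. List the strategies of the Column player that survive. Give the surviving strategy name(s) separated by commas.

P1

For the Row player, D strictly dominates C on the remaining columns (P1: 8>7, P2: 4>2, P3: 9>7); eliminate C.
Column P2 is eliminated: P1 beats it against every remaining row (A: 9>2, B: 8>3, D: 9>0).
For the Row player, D strictly dominates A on the remaining columns (P1: 8>5, P3: 9>5); eliminate A.
Column P3 is eliminated: P1 beats it against every remaining row (B: 8>7, D: 9>3).
Among the remaining strategies, none is strictly dominated by another pure strategy of the same player, so the elimination stops.
Surviving strategies — the Row player: {B, D}; the Column player: {P1}.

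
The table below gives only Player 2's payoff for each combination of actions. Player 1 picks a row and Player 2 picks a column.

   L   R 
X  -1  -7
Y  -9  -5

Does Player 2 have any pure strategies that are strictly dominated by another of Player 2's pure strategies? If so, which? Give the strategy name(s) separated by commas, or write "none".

Nothing dominates L: R at X (-1>-7).
R: no other strategy beats it everywhere (L at Y (-5>-9)).

none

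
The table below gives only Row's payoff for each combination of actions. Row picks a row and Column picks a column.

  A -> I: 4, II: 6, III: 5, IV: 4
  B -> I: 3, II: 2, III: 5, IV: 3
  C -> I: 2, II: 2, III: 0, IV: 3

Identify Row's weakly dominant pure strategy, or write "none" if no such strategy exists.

A

A vs B: I: 4>3, II: 6>2, III: 5=5, IV: 4>3.
A vs C: I: 4>2, II: 6>2, III: 5>0, IV: 4>3.
A is at least as good as every other strategy against every opponent action, so it is weakly dominant.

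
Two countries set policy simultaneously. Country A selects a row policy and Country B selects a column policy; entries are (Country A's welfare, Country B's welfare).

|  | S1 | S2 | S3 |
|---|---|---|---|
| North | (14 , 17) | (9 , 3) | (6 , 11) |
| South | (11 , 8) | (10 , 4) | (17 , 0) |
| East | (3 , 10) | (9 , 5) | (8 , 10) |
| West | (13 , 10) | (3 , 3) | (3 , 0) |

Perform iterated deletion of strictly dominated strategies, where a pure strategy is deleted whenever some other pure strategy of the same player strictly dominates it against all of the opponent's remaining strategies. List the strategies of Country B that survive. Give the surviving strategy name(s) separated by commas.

Row East is eliminated: South beats it against every remaining column (S1: 11>3, S2: 10>9, S3: 17>8).
Row West is eliminated: North beats it against every remaining column (S1: 14>13, S2: 9>3, S3: 6>3).
Country B's strategy S2 is strictly dominated by S1 (North: 17>3, South: 8>4) and is removed.
For Country B, S1 strictly dominates S3 on the remaining rows (North: 17>11, South: 8>0); eliminate S3.
Country A's strategy South is strictly dominated by North (S1: 14>11) and is removed.
Among the remaining strategies, none is strictly dominated by another pure strategy of the same player, so the elimination stops.
Surviving strategies — Country A: {North}; Country B: {S1}.

S1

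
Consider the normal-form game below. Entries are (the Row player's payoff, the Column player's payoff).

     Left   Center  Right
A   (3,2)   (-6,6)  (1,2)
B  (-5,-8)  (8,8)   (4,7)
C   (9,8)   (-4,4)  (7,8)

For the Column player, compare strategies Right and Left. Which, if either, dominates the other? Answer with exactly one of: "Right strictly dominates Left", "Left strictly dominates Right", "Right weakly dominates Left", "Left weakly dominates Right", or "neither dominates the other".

Right weakly dominates Left

Right's payoffs vs Left's, by the Row player's action — A: 2=2, B: 7>-8, C: 8=8.
Right is at least as good everywhere and strictly better somewhere (tied only at A, C), so Right weakly but not strictly dominates Left.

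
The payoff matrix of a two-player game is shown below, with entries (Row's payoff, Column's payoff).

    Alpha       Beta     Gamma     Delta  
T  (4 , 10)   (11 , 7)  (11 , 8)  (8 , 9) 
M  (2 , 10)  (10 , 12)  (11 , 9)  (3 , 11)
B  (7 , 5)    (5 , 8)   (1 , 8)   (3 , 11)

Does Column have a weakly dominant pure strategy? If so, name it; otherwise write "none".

none

Alpha fails to dominate Beta at M (10<12).
Beta fails to dominate Alpha at T (7<10).
Gamma fails to dominate Alpha at T (8<10).
Delta fails to dominate Alpha at T (9<10).
No single strategy dominates all the others.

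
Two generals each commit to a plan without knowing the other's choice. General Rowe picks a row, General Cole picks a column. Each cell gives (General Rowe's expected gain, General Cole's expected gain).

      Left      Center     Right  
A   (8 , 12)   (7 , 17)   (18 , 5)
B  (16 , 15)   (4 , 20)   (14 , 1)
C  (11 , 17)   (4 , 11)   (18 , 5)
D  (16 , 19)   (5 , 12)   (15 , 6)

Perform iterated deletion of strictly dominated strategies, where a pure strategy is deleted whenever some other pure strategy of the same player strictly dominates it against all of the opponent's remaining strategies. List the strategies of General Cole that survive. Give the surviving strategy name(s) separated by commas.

Column Right is eliminated: Left beats it against every remaining row (A: 12>5, B: 15>1, C: 17>5, D: 19>6).
Row C is eliminated: D beats it against every remaining column (Left: 16>11, Center: 5>4).
Among the remaining strategies, none is strictly dominated by another pure strategy of the same player, so the elimination stops.
Surviving strategies — General Rowe: {A, B, D}; General Cole: {Left, Center}.

Left, Center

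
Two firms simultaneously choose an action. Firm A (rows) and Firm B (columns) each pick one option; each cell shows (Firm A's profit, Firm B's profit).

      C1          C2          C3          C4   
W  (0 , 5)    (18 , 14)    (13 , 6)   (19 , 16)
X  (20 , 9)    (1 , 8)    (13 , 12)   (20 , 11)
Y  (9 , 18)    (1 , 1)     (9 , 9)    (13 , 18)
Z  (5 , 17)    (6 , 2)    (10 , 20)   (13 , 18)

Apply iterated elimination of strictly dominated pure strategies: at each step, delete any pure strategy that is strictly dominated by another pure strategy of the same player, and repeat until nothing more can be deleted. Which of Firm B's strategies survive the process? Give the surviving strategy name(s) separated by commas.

C3, C4

For Firm B, C4 strictly dominates C2 on the remaining rows (W: 16>14, X: 11>8, Y: 18>1, Z: 18>2); eliminate C2.
Row Y is eliminated: X beats it against every remaining column (C1: 20>9, C3: 13>9, C4: 20>13).
Row Z is eliminated: X beats it against every remaining column (C1: 20>5, C3: 13>10, C4: 20>13).
For Firm B, C3 strictly dominates C1 on the remaining rows (W: 6>5, X: 12>9); eliminate C1.
Among the remaining strategies, none is strictly dominated by another pure strategy of the same player, so the elimination stops.
Surviving strategies — Firm A: {W, X}; Firm B: {C3, C4}.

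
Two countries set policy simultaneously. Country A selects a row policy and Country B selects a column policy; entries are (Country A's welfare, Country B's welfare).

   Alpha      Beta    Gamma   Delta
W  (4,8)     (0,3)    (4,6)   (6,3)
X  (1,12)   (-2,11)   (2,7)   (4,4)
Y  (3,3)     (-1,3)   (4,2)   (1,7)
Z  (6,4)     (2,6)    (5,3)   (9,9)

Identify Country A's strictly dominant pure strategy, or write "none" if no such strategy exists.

Z

Z vs W: Alpha: 6>4, Beta: 2>0, Gamma: 5>4, Delta: 9>6.
Z vs X: Alpha: 6>1, Beta: 2>-2, Gamma: 5>2, Delta: 9>4.
Z vs Y: Alpha: 6>3, Beta: 2>-1, Gamma: 5>4, Delta: 9>1.
Z strictly beats every other strategy against every opponent action, so it is strictly dominant.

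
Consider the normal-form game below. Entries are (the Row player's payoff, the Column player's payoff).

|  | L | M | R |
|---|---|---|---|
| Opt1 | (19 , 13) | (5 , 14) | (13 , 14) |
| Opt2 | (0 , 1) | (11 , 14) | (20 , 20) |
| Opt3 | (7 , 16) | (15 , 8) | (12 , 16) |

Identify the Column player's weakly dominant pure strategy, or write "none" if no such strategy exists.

R

R vs L: Opt1: 14>13, Opt2: 20>1, Opt3: 16=16.
R vs M: Opt1: 14=14, Opt2: 20>14, Opt3: 16>8.
R is at least as good as every other strategy against every opponent action, so it is weakly dominant.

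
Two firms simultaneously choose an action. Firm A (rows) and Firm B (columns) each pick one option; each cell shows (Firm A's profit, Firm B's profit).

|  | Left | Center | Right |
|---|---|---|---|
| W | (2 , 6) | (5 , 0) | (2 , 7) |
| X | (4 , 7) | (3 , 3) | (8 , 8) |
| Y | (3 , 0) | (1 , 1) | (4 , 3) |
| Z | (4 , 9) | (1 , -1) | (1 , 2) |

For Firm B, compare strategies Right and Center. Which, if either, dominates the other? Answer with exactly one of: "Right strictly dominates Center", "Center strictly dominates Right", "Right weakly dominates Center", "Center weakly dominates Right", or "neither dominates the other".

Right strictly dominates Center

Compare Right to Center across each opponent action: W: 7>0, X: 8>3, Y: 3>1, Z: 2>-1.
Right gives a strictly higher payoff against each opponent action, so Right strictly dominates Center.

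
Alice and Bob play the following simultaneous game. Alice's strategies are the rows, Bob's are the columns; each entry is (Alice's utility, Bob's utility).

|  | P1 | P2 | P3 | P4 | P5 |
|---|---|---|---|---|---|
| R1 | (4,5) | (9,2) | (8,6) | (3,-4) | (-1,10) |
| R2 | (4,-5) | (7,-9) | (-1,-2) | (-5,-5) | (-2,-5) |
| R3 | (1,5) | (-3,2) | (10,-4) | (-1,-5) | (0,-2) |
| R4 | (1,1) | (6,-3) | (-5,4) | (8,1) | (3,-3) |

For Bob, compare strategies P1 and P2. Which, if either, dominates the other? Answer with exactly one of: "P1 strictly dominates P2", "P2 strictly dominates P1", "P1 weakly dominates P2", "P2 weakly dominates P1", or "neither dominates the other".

P1 strictly dominates P2

Compare P1 to P2 across each choice by Alice: R1: 5>2, R2: -5>-9, R3: 5>2, R4: 1>-3.
Every comparison favours P1, so P1 strictly dominates P2.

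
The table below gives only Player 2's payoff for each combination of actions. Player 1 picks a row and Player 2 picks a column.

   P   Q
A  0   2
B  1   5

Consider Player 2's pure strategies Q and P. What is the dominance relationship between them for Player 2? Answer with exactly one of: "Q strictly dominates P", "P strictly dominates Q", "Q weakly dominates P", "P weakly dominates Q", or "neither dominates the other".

Q strictly dominates P

Compare Q to P across each opponent action: A: 2>0, B: 5>1.
Q gives a strictly higher payoff against each opponent action, so Q strictly dominates P.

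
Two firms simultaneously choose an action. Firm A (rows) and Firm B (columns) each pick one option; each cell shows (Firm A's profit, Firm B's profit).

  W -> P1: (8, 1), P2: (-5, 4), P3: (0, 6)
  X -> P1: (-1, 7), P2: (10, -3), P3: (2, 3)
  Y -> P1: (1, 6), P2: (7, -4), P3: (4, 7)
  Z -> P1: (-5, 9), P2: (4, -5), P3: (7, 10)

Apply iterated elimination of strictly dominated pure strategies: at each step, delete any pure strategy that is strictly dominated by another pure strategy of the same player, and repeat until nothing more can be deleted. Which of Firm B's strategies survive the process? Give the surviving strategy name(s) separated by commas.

Column P2 is eliminated: P3 beats it against every remaining row (W: 6>4, X: 3>-3, Y: 7>-4, Z: 10>-5).
Row X is eliminated: Y beats it against every remaining column (P1: 1>-1, P3: 4>2).
Firm B's strategy P1 is strictly dominated by P3 (W: 6>1, Y: 7>6, Z: 10>9) and is removed.
For Firm A, Y strictly dominates W on the remaining columns (P3: 4>0); eliminate W.
For Firm A, Z strictly dominates Y on the remaining columns (P3: 7>4); eliminate Y.
Among the remaining strategies, none is strictly dominated by another pure strategy of the same player, so the elimination stops.
Surviving strategies — Firm A: {Z}; Firm B: {P3}.

P3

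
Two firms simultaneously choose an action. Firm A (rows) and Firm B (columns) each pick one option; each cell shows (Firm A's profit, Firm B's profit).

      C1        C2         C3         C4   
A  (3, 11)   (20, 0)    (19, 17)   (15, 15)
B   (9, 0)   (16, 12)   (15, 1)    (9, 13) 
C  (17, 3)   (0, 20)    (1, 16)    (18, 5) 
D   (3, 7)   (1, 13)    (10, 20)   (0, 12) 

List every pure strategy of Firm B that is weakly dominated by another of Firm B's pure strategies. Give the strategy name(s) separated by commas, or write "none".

C3 weakly dominates C1 — A: 17>11, B: 1>0, C: 16>3, D: 20>7.
C2 is not dominated — it holds its own against C1 at B (12>0); C3 at B (12>1); C4 at C (20>5).
C3 is not dominated — it holds its own against C1 at A (17>11); C2 at A (17>0); C4 at A (17>15).
C4: no other strategy beats it everywhere (C1 at A (15>11); C2 at A (15>0); C3 at B (13>1)).

C1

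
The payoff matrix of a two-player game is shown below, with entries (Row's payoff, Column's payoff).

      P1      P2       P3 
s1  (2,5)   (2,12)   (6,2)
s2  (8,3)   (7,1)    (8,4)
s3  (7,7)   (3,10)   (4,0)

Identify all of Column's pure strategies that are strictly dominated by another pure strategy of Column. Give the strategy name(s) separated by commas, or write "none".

none

P1: no other strategy beats it everywhere (P2 at s2 (3>1); P3 at s1 (5>2)).
P2 is not dominated — it holds its own against P1 at s1 (12>5); P3 at s1 (12>2).
P3 is not dominated — it holds its own against P1 at s2 (4>3); P2 at s2 (4>1).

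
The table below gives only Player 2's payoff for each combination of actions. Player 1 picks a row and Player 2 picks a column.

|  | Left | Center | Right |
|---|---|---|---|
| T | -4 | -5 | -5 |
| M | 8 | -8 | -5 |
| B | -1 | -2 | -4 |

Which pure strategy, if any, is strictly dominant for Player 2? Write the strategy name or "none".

Left vs Center: T: -4>-5, M: 8>-8, B: -1>-2.
Left vs Right: T: -4>-5, M: 8>-5, B: -1>-4.
Left strictly beats every other strategy against every opponent action, so it is strictly dominant.

Left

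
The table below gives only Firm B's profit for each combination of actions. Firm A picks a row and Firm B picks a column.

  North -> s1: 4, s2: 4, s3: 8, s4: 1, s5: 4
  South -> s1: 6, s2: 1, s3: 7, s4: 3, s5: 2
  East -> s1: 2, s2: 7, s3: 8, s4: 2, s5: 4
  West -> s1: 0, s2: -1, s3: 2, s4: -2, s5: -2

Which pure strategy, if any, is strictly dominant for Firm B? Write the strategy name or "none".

s3 vs s1: North: 8>4, South: 7>6, East: 8>2, West: 2>0.
s3 vs s2: North: 8>4, South: 7>1, East: 8>7, West: 2>-1.
s3 vs s4: North: 8>1, South: 7>3, East: 8>2, West: 2>-2.
s3 vs s5: North: 8>4, South: 7>2, East: 8>4, West: 2>-2.
s3 strictly beats every other strategy against every opponent action, so it is strictly dominant.

s3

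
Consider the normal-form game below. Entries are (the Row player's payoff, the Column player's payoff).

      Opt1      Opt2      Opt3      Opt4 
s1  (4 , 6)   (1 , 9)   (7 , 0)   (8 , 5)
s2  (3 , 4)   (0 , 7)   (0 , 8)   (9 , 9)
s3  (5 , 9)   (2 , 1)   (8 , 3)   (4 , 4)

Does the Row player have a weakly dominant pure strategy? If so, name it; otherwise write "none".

s1 fails to dominate s2 at Opt4 (8<9).
s2 fails to dominate s1 at Opt1 (3<4).
s3 fails to dominate s1 at Opt4 (4<8).
No single strategy dominates all the others.

none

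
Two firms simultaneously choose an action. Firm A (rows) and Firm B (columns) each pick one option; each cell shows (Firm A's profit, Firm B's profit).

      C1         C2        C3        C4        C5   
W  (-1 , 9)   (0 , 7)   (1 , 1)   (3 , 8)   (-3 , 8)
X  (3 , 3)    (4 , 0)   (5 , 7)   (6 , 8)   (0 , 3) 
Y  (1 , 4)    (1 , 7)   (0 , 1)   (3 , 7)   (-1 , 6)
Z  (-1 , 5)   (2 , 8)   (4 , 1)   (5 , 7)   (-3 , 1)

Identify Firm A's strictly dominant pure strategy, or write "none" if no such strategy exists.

X

X vs W: C1: 3>-1, C2: 4>0, C3: 5>1, C4: 6>3, C5: 0>-3.
X vs Y: C1: 3>1, C2: 4>1, C3: 5>0, C4: 6>3, C5: 0>-1.
X vs Z: C1: 3>-1, C2: 4>2, C3: 5>4, C4: 6>5, C5: 0>-3.
X strictly beats every other strategy against every opponent action, so it is strictly dominant.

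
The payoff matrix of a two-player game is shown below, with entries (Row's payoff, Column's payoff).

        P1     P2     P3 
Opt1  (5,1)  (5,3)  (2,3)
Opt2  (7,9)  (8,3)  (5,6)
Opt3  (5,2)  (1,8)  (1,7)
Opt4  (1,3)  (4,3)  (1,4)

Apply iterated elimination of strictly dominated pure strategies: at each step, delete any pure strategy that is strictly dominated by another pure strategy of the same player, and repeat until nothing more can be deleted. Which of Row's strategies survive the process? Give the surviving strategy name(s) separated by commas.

Row's strategy Opt1 is strictly dominated by Opt2 (P1: 7>5, P2: 8>5, P3: 5>2) and is removed.
Row Opt3 is eliminated: Opt2 beats it against every remaining column (P1: 7>5, P2: 8>1, P3: 5>1).
For Row, Opt2 strictly dominates Opt4 on the remaining columns (P1: 7>1, P2: 8>4, P3: 5>1); eliminate Opt4.
Column's strategy P2 is strictly dominated by P1 (Opt2: 9>3) and is removed.
Column's strategy P3 is strictly dominated by P1 (Opt2: 9>6) and is removed.
Among the remaining strategies, none is strictly dominated by another pure strategy of the same player, so the elimination stops.
Surviving strategies — Row: {Opt2}; Column: {P1}.

Opt2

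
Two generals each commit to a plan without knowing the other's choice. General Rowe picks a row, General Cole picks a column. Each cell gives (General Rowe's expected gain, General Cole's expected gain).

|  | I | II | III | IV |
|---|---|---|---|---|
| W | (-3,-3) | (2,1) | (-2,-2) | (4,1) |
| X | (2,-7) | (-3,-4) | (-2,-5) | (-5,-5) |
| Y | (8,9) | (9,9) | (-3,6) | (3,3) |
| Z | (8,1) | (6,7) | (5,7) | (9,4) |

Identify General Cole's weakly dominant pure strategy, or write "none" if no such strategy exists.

II vs I: W: 1>-3, X: -4>-7, Y: 9=9, Z: 7>1.
II vs III: W: 1>-2, X: -4>-5, Y: 9>6, Z: 7=7.
II vs IV: W: 1=1, X: -4>-5, Y: 9>3, Z: 7>4.
II is at least as good as every other strategy against every opponent action, so it is weakly dominant.

II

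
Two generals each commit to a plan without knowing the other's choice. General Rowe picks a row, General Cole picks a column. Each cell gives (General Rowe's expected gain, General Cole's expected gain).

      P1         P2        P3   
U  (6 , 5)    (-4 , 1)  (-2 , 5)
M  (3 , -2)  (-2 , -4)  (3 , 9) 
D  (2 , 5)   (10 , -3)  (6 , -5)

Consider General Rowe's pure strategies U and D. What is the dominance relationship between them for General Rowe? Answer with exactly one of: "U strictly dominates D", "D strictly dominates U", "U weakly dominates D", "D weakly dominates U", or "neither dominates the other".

neither dominates the other

Compare U to D across each choice by General Cole: P1: 6>2, P2: -4<10, P3: -2<6.
U does better at P1 but worse at P2, P3; neither strategy dominates the other.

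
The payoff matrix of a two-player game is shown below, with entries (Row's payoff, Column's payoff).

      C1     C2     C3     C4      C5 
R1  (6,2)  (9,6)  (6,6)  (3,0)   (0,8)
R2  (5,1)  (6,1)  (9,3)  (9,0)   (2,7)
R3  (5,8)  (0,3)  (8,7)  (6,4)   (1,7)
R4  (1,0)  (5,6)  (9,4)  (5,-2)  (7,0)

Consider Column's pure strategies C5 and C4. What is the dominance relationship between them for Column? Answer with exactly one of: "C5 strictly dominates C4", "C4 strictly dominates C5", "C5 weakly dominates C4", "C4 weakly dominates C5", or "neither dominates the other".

C5's payoffs vs C4's, by Row's action — R1: 8>0, R2: 7>0, R3: 7>4, R4: 0>-2.
Every comparison favours C5, so C5 strictly dominates C4.

C5 strictly dominates C4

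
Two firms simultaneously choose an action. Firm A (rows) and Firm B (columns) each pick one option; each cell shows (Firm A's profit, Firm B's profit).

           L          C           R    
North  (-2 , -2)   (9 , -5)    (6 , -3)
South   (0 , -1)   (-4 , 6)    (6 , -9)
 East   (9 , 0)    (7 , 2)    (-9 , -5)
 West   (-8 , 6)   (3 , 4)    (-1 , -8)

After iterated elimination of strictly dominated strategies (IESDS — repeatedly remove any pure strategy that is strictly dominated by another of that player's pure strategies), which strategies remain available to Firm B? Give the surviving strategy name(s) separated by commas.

Firm A's strategy West is strictly dominated by North (L: -2>-8, C: 9>3, R: 6>-1) and is removed.
Column R is eliminated: L beats it against every remaining row (North: -2>-3, South: -1>-9, East: 0>-5).
Firm A's strategy South is strictly dominated by East (L: 9>0, C: 7>-4) and is removed.
Among the remaining strategies, none is strictly dominated by another pure strategy of the same player, so the elimination stops.
Surviving strategies — Firm A: {North, East}; Firm B: {L, C}.

L, C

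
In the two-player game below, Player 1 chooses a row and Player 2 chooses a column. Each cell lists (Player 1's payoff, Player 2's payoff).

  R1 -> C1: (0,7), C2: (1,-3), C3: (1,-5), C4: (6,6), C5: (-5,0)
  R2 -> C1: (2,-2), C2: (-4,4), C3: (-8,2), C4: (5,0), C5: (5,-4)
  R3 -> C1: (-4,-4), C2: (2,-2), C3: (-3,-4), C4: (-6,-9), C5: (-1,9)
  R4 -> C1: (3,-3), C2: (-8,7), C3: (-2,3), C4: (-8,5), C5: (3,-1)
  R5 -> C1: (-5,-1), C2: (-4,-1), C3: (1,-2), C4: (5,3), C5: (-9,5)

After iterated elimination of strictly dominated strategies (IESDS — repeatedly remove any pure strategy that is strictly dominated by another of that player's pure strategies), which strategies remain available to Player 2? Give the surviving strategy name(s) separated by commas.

C1, C2, C4, C5

Column C3 is eliminated: C2 beats it against every remaining row (R1: -3>-5, R2: 4>2, R3: -2>-4, R4: 7>3, R5: -1>-2).
For Player 1, R1 strictly dominates R5 on the remaining columns (C1: 0>-5, C2: 1>-4, C4: 6>5, C5: -5>-9); eliminate R5.
Among the remaining strategies, none is strictly dominated by another pure strategy of the same player, so the elimination stops.
Surviving strategies — Player 1: {R1, R2, R3, R4}; Player 2: {C1, C2, C4, C5}.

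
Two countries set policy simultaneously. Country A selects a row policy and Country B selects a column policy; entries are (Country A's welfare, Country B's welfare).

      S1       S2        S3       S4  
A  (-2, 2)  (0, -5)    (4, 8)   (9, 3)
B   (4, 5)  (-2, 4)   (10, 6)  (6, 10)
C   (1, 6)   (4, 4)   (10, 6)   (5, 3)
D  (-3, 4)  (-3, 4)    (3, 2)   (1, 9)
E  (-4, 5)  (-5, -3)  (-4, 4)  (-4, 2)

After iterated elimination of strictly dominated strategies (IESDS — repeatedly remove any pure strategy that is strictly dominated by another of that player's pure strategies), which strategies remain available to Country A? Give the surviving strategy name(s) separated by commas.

For Country A, A strictly dominates D on the remaining columns (S1: -2>-3, S2: 0>-3, S3: 4>3, S4: 9>1); eliminate D.
For Country A, A strictly dominates E on the remaining columns (S1: -2>-4, S2: 0>-5, S3: 4>-4, S4: 9>-4); eliminate E.
Column S2 is eliminated: S1 beats it against every remaining row (A: 2>-5, B: 5>4, C: 6>4).
Among the remaining strategies, none is strictly dominated by another pure strategy of the same player, so the elimination stops.
Surviving strategies — Country A: {A, B, C}; Country B: {S1, S3, S4}.

A, B, C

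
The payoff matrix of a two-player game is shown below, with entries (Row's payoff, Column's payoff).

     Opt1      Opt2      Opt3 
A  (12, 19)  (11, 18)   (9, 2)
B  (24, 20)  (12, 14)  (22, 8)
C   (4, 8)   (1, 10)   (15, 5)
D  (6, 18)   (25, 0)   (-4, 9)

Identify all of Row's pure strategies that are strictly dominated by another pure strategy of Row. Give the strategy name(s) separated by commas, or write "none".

A, C

A: dominated, since B does at least as well everywhere (Opt1: 24>12, Opt2: 12>11, Opt3: 22>9).
B: no other strategy beats it everywhere (A at Opt1 (24>12); C at Opt1 (24>4); D at Opt1 (24>6)).
C is strictly dominated by B (Opt1: 24>4, Opt2: 12>1, Opt3: 22>15).
D: no other strategy beats it everywhere (A at Opt2 (25>11); B at Opt2 (25>12); C at Opt1 (6>4)).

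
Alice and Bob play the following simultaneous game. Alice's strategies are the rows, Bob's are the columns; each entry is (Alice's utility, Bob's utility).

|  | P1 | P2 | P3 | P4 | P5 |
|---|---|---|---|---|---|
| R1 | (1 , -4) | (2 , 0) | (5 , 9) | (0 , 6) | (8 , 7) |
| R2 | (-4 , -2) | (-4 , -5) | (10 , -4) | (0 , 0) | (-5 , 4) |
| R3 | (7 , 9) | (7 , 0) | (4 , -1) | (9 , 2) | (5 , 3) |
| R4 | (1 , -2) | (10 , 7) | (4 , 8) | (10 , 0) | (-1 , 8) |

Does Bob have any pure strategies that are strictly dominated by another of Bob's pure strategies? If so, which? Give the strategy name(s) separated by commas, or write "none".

P2, P4

P1 is not dominated — it holds its own against P2 at R2 (-2>-5); P3 at R2 (-2>-4); P4 at R3 (9>2); P5 at R3 (9>3).
P2 is strictly dominated by P5 (R1: 7>0, R2: 4>-5, R3: 3>0, R4: 8>7).
P3 is not dominated — it holds its own against P1 at R1 (9>-4); P2 at R1 (9>0); P4 at R1 (9>6); P5 at R1 (9>7).
P4 is strictly dominated by P5 (R1: 7>6, R2: 4>0, R3: 3>2, R4: 8>0).
P5 is not dominated — it holds its own against P1 at R1 (7>-4); P2 at R1 (7>0); P3 at R2 (4>-4); P4 at R1 (7>6).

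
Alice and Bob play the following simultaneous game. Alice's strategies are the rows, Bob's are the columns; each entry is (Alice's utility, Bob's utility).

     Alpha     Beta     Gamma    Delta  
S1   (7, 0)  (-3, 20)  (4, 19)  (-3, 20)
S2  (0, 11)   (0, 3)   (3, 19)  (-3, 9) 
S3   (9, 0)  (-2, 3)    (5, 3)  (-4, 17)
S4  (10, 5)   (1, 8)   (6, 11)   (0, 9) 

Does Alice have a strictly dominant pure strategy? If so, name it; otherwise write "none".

S4 vs S1: Alpha: 10>7, Beta: 1>-3, Gamma: 6>4, Delta: 0>-3.
S4 vs S2: Alpha: 10>0, Beta: 1>0, Gamma: 6>3, Delta: 0>-3.
S4 vs S3: Alpha: 10>9, Beta: 1>-2, Gamma: 6>5, Delta: 0>-4.
S4 strictly beats every other strategy against every opponent action, so it is strictly dominant.

S4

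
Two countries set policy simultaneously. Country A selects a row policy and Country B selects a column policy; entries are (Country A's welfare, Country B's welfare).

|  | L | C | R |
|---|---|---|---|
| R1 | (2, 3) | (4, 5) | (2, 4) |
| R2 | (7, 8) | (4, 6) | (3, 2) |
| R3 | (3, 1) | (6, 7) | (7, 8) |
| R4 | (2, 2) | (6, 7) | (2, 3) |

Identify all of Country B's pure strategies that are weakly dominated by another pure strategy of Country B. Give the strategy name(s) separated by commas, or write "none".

L: no other strategy beats it everywhere (C at R2 (8>6); R at R2 (8>2)).
C is not dominated — it holds its own against L at R1 (5>3); R at R1 (5>4).
R: no other strategy beats it everywhere (L at R1 (4>3); C at R3 (8>7)).

none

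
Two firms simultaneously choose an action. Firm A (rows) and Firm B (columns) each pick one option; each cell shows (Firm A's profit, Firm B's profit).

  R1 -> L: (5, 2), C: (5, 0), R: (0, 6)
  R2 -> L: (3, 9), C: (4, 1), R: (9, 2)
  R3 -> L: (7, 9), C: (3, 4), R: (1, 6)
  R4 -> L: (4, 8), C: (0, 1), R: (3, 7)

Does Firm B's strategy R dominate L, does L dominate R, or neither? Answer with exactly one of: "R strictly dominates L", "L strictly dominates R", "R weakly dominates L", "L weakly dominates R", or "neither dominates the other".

Compare R to L across each opponent action: R1: 6>2, R2: 2<9, R3: 6<9, R4: 7<8.
R does better at R1 but worse at R2, R3, R4; neither strategy dominates the other.

neither dominates the other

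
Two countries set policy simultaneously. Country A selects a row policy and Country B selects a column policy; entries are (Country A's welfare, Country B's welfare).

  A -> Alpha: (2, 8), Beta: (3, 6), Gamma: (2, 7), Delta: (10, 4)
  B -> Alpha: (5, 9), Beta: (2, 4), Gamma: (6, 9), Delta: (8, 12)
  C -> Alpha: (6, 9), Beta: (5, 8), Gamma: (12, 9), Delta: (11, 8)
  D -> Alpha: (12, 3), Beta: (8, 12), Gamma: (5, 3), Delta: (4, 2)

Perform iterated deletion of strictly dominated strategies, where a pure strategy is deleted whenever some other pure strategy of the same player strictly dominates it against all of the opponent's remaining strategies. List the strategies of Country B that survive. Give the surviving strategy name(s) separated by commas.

Country A's strategy A is strictly dominated by C (Alpha: 6>2, Beta: 5>3, Gamma: 12>2, Delta: 11>10) and is removed.
Row B is eliminated: C beats it against every remaining column (Alpha: 6>5, Beta: 5>2, Gamma: 12>6, Delta: 11>8).
Country B's strategy Delta is strictly dominated by Alpha (C: 9>8, D: 3>2) and is removed.
Among the remaining strategies, none is strictly dominated by another pure strategy of the same player, so the elimination stops.
Surviving strategies — Country A: {C, D}; Country B: {Alpha, Beta, Gamma}.

Alpha, Beta, Gamma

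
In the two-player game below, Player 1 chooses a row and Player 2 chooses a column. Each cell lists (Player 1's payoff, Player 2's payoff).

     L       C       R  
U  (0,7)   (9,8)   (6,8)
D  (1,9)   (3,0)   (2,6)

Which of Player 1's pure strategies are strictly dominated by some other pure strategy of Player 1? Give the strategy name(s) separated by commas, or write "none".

U is not dominated — it holds its own against D at C (9>3).
Nothing dominates D: U at L (1>0).

none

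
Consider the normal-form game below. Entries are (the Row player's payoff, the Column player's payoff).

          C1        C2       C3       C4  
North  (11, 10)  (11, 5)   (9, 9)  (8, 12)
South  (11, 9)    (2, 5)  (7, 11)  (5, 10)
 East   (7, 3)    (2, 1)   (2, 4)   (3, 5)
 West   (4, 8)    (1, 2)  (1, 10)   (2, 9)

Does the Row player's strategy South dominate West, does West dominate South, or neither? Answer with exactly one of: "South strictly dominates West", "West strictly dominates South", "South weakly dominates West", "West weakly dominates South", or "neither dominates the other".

South strictly dominates West

Compare South to West across each choice by the Column player: C1: 11>4, C2: 2>1, C3: 7>1, C4: 5>2.
South gives a strictly higher payoff against each choice by the Column player, so South strictly dominates West.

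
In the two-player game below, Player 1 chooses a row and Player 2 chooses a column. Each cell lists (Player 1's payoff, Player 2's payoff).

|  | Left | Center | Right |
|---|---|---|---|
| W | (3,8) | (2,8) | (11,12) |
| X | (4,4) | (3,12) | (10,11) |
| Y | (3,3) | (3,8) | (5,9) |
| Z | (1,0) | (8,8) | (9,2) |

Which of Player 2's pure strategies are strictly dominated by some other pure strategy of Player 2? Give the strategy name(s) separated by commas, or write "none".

Left is strictly dominated by Right (W: 12>8, X: 11>4, Y: 9>3, Z: 2>0).
Center is not dominated — it holds its own against Left at W (8=8); Right at X (12>11).
Right is not dominated — it holds its own against Left at W (12>8); Center at W (12>8).

Left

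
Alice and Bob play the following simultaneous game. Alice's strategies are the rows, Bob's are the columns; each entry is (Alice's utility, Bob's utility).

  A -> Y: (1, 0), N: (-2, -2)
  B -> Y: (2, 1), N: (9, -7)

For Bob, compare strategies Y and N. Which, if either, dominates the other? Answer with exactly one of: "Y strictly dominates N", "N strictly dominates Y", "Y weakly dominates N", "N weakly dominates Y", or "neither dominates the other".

Y's payoffs vs N's, by Alice's action — A: 0>-2, B: 1>-7.
Every comparison favours Y, so Y strictly dominates N.

Y strictly dominates N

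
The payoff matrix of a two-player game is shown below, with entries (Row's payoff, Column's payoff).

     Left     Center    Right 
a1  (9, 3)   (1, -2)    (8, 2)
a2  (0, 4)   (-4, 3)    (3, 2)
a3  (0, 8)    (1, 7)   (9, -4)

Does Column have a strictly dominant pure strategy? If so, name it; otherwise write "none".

Left vs Center: a1: 3>-2, a2: 4>3, a3: 8>7.
Left vs Right: a1: 3>2, a2: 4>2, a3: 8>-4.
Left strictly beats every other strategy against every opponent action, so it is strictly dominant.

Left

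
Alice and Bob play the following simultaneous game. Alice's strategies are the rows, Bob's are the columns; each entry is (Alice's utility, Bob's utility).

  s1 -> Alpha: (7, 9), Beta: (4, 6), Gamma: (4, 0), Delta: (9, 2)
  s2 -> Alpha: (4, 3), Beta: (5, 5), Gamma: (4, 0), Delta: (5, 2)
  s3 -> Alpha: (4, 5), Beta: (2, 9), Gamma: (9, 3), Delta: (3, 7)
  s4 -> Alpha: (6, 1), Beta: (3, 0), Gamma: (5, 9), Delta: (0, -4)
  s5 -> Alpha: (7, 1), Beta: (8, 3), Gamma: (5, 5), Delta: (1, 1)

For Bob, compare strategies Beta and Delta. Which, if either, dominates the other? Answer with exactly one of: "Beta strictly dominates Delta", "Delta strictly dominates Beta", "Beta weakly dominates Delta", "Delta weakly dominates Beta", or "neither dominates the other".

Compare Beta to Delta across each choice by Alice: s1: 6>2, s2: 5>2, s3: 9>7, s4: 0>-4, s5: 3>1.
Every comparison favours Beta, so Beta strictly dominates Delta.

Beta strictly dominates Delta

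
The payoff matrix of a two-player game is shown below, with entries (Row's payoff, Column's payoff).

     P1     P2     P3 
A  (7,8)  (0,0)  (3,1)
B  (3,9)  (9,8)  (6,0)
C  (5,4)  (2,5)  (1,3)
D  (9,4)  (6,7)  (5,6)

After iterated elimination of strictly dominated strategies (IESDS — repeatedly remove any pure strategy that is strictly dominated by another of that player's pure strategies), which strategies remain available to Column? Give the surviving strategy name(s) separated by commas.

Row A is eliminated: D beats it against every remaining column (P1: 9>7, P2: 6>0, P3: 5>3).
For Row, D strictly dominates C on the remaining columns (P1: 9>5, P2: 6>2, P3: 5>1); eliminate C.
For Column, P2 strictly dominates P3 on the remaining rows (B: 8>0, D: 7>6); eliminate P3.
Among the remaining strategies, none is strictly dominated by another pure strategy of the same player, so the elimination stops.
Surviving strategies — Row: {B, D}; Column: {P1, P2}.

P1, P2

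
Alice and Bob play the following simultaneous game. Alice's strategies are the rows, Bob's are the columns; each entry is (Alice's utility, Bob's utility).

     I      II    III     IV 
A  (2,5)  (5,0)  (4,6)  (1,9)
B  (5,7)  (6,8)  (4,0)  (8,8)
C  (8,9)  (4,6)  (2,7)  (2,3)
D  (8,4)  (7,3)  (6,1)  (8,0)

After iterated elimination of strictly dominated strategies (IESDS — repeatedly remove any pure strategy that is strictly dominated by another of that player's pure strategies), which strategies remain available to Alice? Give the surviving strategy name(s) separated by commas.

B, C, D

For Alice, D strictly dominates A on the remaining columns (I: 8>2, II: 7>5, III: 6>4, IV: 8>1); eliminate A.
Bob's strategy III is strictly dominated by I (B: 7>0, C: 9>7, D: 4>1) and is removed.
Among the remaining strategies, none is strictly dominated by another pure strategy of the same player, so the elimination stops.
Surviving strategies — Alice: {B, C, D}; Bob: {I, II, IV}.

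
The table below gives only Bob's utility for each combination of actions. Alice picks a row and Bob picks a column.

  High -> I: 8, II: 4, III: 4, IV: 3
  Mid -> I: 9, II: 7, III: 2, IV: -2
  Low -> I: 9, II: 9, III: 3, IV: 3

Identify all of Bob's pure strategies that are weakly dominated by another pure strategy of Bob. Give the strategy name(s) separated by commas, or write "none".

II, III, IV

I: no other strategy beats it everywhere (II at High (8>4); III at High (8>4); IV at High (8>3)).
II is weakly dominated by I (High: 8>4, Mid: 9>7, Low: 9=9).
III: dominated, since I does at least as well everywhere (High: 8>4, Mid: 9>2, Low: 9>3).
I weakly dominates IV — High: 8>3, Mid: 9>-2, Low: 9>3.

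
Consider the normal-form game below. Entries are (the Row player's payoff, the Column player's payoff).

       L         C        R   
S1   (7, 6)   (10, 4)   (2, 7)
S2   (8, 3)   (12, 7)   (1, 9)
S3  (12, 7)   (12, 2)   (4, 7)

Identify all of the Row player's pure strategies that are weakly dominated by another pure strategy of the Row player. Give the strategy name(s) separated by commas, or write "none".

S3 weakly dominates S1 — L: 12>7, C: 12>10, R: 4>2.
S2: dominated, since S3 does at least as well everywhere (L: 12>8, C: 12=12, R: 4>1).
Nothing dominates S3: S1 at L (12>7); S2 at L (12>8).

S1, S2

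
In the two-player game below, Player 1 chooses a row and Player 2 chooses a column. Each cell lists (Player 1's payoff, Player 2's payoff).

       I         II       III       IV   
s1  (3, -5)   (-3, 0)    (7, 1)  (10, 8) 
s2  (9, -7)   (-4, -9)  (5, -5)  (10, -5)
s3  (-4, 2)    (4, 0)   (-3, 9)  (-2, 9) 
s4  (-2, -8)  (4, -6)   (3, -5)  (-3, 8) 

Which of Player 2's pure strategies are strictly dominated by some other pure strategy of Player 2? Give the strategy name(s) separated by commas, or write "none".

I, II

III strictly dominates I — s1: 1>-5, s2: -5>-7, s3: 9>2, s4: -5>-8.
III strictly dominates II — s1: 1>0, s2: -5>-9, s3: 9>0, s4: -5>-6.
III: no other strategy beats it everywhere (I at s1 (1>-5); II at s1 (1>0); IV at s2 (-5=-5)).
IV: no other strategy beats it everywhere (I at s1 (8>-5); II at s1 (8>0); III at s1 (8>1)).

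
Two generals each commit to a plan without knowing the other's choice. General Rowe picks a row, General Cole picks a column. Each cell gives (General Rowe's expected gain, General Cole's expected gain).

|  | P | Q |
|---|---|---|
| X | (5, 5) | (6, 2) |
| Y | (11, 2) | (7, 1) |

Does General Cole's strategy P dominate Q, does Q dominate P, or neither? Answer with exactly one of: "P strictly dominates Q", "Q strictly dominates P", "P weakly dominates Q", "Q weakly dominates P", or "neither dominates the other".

P strictly dominates Q

P's payoffs vs Q's, by General Rowe's action — X: 5>2, Y: 2>1.
P gives a strictly higher payoff against each opponent action, so P strictly dominates Q.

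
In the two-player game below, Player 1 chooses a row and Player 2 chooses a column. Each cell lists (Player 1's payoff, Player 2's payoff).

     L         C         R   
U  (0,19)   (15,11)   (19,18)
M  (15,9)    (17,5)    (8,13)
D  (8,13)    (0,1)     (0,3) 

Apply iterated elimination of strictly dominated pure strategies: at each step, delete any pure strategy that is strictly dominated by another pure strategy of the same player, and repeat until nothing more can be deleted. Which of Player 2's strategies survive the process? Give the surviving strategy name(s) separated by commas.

L, R

Player 1's strategy D is strictly dominated by M (L: 15>8, C: 17>0, R: 8>0) and is removed.
Column C is eliminated: L beats it against every remaining row (U: 19>11, M: 9>5).
Among the remaining strategies, none is strictly dominated by another pure strategy of the same player, so the elimination stops.
Surviving strategies — Player 1: {U, M}; Player 2: {L, R}.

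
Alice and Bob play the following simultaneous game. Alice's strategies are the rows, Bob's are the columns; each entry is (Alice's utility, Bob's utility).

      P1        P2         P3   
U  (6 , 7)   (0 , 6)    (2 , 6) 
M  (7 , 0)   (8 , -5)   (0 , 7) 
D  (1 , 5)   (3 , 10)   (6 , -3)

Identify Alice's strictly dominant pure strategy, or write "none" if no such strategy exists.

none

U fails to dominate M at P1 (6<7).
M fails to dominate U at P3 (0<2).
D fails to dominate U at P1 (1<6).
No single strategy dominates all the others.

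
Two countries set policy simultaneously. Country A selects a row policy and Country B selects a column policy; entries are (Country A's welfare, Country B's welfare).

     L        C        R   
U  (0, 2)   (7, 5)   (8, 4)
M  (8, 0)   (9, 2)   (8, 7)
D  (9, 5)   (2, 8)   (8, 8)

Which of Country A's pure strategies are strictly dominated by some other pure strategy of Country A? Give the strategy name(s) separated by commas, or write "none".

Nothing dominates U: M at R (8=8); D at C (7>2).
Nothing dominates M: U at L (8>0); D at C (9>2).
D is not dominated — it holds its own against U at L (9>0); M at L (9>8).

none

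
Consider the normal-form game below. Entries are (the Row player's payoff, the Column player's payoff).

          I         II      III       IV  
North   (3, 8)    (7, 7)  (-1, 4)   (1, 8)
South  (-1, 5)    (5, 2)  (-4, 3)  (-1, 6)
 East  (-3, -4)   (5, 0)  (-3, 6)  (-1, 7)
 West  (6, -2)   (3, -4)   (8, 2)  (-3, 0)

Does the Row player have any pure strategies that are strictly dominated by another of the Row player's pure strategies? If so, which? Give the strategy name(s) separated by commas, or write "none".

South, East

Nothing dominates North: South at I (3>-1); East at I (3>-3); West at II (7>3).
South is strictly dominated by North (I: 3>-1, II: 7>5, III: -1>-4, IV: 1>-1).
East: dominated, since North does at least as well everywhere (I: 3>-3, II: 7>5, III: -1>-3, IV: 1>-1).
West is not dominated — it holds its own against North at I (6>3); South at I (6>-1); East at I (6>-3).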